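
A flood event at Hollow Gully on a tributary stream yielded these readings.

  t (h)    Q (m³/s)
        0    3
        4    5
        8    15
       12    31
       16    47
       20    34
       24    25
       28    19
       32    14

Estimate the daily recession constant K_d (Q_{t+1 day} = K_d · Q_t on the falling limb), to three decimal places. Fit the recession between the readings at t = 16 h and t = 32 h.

K_d ≈ 0.163

Between t = 16 h and t = 32 h the flow falls from 47 to 14 m³/s over 4×4 h = 16 h.
Per-interval ratio K = (14/47)^(1/4) = 0.7388; K_d = K^(24/4) = 0.163.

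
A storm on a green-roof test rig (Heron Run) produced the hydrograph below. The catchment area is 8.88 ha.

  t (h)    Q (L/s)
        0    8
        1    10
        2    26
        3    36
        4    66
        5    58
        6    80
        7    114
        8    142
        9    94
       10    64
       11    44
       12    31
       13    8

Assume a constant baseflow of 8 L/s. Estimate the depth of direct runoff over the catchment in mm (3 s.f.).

Direct runoff: 0.0, 2.0, 18.0, 28.0, 58.0, 50.0, 72.0, 106.0, 134.0, 86.0, 56.0, 36.0, 23.0, 0.0 L/s; ΣQ_DR = 669.0 L/s.
V = ΣQ_DR · Δt = 669.0 × 3600 s = 2.408 × 10^6 L.
Over A = 8.88 ha, depth = V / A = 27.1 mm.

d ≈ 27.1 mm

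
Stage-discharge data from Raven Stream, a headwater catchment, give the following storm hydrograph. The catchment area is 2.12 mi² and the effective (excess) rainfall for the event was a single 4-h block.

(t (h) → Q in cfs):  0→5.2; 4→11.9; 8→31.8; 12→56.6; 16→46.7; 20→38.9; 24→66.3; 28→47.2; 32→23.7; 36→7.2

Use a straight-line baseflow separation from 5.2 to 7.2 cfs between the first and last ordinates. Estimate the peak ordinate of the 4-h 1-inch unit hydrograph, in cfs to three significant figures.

Direct runoff: 0.00, 6.48, 26.16, 50.73, 40.61, 32.59, 59.77, 40.44, 16.72, 0.00 cfs; ΣQ_DR = 273.5 cfs, peak = 59.77 cfs.
Runoff depth d = ΣQ_DR·Δt / A = 273.5 × 14400 / (2.12 mi²) = 0.7996 in.
The 1-inch UH is the DRH scaled by (1 in)/d, so U_p = 59.77 × 1/0.7996 = 74.7 cfs.

U_p ≈ 74.7 cfs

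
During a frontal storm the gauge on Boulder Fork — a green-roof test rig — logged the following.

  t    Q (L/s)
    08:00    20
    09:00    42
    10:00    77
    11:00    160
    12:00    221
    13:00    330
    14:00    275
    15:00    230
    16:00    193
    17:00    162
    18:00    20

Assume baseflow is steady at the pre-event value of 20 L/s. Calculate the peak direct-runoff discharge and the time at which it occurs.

Q_p = 310.0 L/s at t = 13:00

Subtracting baseflow gives direct-runoff ordinates: 0.0, 22.0, 57.0, 140.0, 201.0, 310.0, 255.0, 210.0, 173.0, 142.0, 0.0 L/s.
The maximum is 310.0 L/s, occurring at the reading for t = 13:00.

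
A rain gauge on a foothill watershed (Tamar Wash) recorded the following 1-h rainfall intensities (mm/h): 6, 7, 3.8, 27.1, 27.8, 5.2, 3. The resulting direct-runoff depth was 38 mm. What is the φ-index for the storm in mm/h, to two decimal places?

φ ≈ 8.45 mm/h

Only the 2 blocks with intensity above φ contribute runoff: 27.1, 27.8 mm/h.
Σ(I−φ)·Δt = d  ⇒  (27.1+27.8 − 2φ)·1 = 38
φ = (54.90 − 38/1) / 2 = 8.45 mm/h.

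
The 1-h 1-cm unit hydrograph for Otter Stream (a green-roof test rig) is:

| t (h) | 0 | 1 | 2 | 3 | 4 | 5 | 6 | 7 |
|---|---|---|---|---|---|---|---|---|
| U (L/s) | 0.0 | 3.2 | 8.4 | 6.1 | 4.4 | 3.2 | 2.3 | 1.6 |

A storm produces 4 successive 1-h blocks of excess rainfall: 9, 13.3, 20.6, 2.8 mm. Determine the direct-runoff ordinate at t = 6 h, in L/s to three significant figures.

By discrete convolution, Q_j = Σ (P_i / 10 mm) · U_{j−i}.
At t = 6 h (j=6): Q = (9/10)·2.3 + (13.3/10)·3.2 + (20.6/10)·4.4 + (2.8/10)·6.1 = 17.1 L/s.

Q ≈ 17.1 L/s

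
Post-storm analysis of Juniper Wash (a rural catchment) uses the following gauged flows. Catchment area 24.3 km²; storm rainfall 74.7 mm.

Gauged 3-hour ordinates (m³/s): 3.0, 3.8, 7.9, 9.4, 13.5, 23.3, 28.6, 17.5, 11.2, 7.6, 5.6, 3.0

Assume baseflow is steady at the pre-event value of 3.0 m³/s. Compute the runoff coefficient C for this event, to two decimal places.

ΣQ_DR = 98.40 m³/s; V = ΣQ_DR·Δt = 1.063 × 10^6 m³.
Runoff depth d = V / A = 43.73 mm.
C = d / P = 43.73 / 74.7 = 0.59.

C ≈ 0.59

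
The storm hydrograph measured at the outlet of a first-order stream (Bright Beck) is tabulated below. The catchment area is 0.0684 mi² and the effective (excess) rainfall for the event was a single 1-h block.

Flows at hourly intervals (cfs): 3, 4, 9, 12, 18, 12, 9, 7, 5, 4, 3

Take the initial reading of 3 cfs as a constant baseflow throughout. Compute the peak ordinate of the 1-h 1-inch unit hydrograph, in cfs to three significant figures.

Direct runoff: 0.0, 1.0, 6.0, 9.0, 15.0, 9.0, 6.0, 4.0, 2.0, 1.0, 0.0 cfs; ΣQ_DR = 53.00 cfs, peak = 15.0 cfs.
Runoff depth d = ΣQ_DR·Δt / A = 53.00 × 3600 / (0.0684 mi²) = 1.201 in.
The 1-inch UH is the DRH scaled by (1 in)/d, so U_p = 15.0 × 1/1.201 = 12.5 cfs.

U_p ≈ 12.5 cfs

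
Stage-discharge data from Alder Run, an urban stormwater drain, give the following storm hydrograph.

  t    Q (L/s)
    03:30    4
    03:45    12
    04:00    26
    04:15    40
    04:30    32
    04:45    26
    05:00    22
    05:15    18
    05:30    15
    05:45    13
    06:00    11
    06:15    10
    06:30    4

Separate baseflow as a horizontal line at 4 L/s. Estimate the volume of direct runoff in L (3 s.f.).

Direct-runoff ordinates (Q − Q_b): 0.0, 8.0, 22.0, 36.0, 28.0, 22.0, 18.0, 14.0, 11.0, 9.0, 7.0, 6.0, 0.0 L/s.
ΣQ_DR = 181.0 L/s.
With Δt = 0.25 h = 900 s, V = ΣQ_DR · Δt = 181.0 × 900 = 1.63 × 10^5 L.

V ≈ 1.63 × 10^5 L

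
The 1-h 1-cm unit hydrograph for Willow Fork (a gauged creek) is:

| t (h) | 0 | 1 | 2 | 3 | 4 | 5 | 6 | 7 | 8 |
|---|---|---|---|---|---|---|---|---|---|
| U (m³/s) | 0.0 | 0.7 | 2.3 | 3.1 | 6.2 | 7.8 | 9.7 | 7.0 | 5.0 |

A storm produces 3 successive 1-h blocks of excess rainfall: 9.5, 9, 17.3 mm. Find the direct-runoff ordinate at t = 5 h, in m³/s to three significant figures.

By discrete convolution, Q_j = Σ (P_i / 10 mm) · U_{j−i}.
At t = 5 h (j=5): Q = (9.5/10)·7.8 + (9/10)·6.2 + (17.3/10)·3.1 = 18.4 m³/s.

Q ≈ 18.4 m³/s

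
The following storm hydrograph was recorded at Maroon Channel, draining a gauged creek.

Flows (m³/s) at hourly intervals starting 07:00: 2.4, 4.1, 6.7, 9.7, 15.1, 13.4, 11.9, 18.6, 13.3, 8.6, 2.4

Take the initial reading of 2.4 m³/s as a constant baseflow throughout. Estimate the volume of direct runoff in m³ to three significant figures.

Direct-runoff ordinates (Q − Q_b): 0.0, 1.7, 4.3, 7.3, 12.7, 11.0, 9.5, 16.2, 10.9, 6.2, 0.0 m³/s.
ΣQ_DR = 79.80 m³/s.
With Δt = 1 h = 3600 s, V = ΣQ_DR · Δt = 79.80 × 3600 = 2.87 × 10^5 m³.

V ≈ 2.87 × 10^5 m³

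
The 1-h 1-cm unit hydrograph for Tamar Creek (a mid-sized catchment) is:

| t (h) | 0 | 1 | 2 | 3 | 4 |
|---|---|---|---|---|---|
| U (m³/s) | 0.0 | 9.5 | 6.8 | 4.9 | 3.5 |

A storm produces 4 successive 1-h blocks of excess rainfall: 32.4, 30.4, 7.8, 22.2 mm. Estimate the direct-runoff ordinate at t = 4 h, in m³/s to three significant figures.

Q ≈ 52.6 m³/s

By discrete convolution, Q_j = Σ (P_i / 10 mm) · U_{j−i}.
At t = 4 h (j=4): Q = (32.4/10)·3.5 + (30.4/10)·4.9 + (7.8/10)·6.8 + (22.2/10)·9.5 = 52.6 m³/s.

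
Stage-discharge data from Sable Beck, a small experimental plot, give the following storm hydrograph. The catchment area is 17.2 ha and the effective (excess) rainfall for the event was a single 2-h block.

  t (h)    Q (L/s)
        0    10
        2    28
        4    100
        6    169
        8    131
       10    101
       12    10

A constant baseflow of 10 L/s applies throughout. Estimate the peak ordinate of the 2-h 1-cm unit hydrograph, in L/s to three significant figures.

U_p ≈ 79.3 L/s

Direct runoff: 0.0, 18.0, 90.0, 159.0, 121.0, 91.0, 0.0 L/s; ΣQ_DR = 479.0 L/s, peak = 159.0 L/s.
Runoff depth d = ΣQ_DR·Δt / A = 479.0 × 7200 / (17.2 ha) = 20.05 mm.
The 1-cm UH is the DRH scaled by (10 mm)/d, so U_p = 159.0 × 10/20.05 = 79.3 L/s.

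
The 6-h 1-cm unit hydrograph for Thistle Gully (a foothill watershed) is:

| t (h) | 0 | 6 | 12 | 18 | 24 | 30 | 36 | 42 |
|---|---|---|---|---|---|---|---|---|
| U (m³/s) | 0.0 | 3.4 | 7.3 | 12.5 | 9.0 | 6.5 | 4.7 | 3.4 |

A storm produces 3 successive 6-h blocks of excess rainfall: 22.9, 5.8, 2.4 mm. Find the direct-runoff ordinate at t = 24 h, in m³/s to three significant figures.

By discrete convolution, Q_j = Σ (P_i / 10 mm) · U_{j−i}.
At t = 24 h (j=4): Q = (22.9/10)·9.0 + (5.8/10)·12.5 + (2.4/10)·7.3 = 29.6 m³/s.

Q ≈ 29.6 m³/s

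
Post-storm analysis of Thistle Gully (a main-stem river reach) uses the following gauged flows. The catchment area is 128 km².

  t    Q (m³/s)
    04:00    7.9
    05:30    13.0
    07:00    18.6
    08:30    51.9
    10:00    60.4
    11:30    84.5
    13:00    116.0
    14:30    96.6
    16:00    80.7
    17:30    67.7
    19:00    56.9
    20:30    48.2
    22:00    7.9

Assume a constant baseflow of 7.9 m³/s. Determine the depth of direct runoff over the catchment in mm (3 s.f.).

Direct runoff: 0.0, 5.1, 10.7, 44.0, 52.5, 76.6, 108.1, 88.7, 72.8, 59.8, 49.0, 40.3, 0.0 m³/s; ΣQ_DR = 607.6 m³/s.
V = ΣQ_DR · Δt = 607.6 × 5400 s = 3.281 × 10^6 m³.
Over A = 128 km², depth = V / A = 25.6 mm.

d ≈ 25.6 mm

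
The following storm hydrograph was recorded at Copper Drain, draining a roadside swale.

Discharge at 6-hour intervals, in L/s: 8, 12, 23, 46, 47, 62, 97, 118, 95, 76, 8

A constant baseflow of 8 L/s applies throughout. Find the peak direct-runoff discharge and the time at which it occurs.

Q_p = 110.0 L/s at t = 42 h

Subtracting baseflow gives direct-runoff ordinates: 0.0, 4.0, 15.0, 38.0, 39.0, 54.0, 89.0, 110.0, 87.0, 68.0, 0.0 L/s.
The maximum is 110.0 L/s, occurring at the reading for t = 42 h.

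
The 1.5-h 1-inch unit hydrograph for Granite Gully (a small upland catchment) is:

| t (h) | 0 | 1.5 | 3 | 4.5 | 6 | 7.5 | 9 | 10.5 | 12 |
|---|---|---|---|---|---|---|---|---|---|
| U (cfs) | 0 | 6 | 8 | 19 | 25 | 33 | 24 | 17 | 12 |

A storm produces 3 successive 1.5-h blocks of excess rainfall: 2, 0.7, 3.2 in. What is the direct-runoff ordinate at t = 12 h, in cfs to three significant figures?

Q ≈ 113 cfs

By discrete convolution, Q_j = Σ (P_i / 1 in) · U_{j−i}.
At t = 12 h (j=8): Q = (2/1)·12 + (0.7/1)·17 + (3.2/1)·24 = 113 cfs.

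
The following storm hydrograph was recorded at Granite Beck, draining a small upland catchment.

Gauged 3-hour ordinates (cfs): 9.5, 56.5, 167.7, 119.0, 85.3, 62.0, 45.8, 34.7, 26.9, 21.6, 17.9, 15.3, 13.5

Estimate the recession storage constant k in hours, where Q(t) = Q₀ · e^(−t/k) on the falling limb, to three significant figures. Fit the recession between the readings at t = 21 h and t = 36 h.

On the falling limb, Q drops from 34.7 to 13.5 cfs between t = 21 h and t = 36 h (Δt = 15 h).
k = −Δt / ln(Q₂/Q₁) = −15 / ln(13.5/34.7) = 15.9 h.

k ≈ 15.9 h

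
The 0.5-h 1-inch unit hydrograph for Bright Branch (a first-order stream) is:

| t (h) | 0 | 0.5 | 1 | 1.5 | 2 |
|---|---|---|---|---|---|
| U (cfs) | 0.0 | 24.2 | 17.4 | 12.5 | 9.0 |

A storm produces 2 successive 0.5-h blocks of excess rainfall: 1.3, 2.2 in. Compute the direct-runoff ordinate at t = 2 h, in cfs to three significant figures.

Q ≈ 39.2 cfs

By discrete convolution, Q_j = Σ (P_i / 1 in) · U_{j−i}.
At t = 2 h (j=4): Q = (1.3/1)·9.0 + (2.2/1)·12.5 = 39.2 cfs.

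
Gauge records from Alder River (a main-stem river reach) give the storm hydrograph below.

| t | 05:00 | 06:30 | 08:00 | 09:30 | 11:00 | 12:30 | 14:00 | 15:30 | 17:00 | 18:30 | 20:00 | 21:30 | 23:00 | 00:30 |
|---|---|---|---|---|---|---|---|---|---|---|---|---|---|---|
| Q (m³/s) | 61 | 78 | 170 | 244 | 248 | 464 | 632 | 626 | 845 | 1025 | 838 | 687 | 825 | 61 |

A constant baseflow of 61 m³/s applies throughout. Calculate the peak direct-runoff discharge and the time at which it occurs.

Subtracting baseflow gives direct-runoff ordinates: 0.0, 17.0, 109.0, 183.0, 187.0, 403.0, 571.0, 565.0, 784.0, 964.0, 777.0, 626.0, 764.0, 0.0 m³/s.
The maximum is 964.0 m³/s, occurring at the reading for t = 18:30.

Q_p = 964.0 m³/s at t = 18:30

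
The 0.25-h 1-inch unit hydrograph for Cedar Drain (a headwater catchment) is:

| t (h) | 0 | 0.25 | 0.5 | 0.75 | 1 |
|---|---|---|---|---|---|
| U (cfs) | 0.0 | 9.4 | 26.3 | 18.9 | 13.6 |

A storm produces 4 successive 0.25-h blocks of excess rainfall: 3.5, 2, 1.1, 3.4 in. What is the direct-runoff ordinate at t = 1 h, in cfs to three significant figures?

Q ≈ 146 cfs

By discrete convolution, Q_j = Σ (P_i / 1 in) · U_{j−i}.
At t = 1 h (j=4): Q = (3.5/1)·13.6 + (2/1)·18.9 + (1.1/1)·26.3 + (3.4/1)·9.4 = 146 cfs.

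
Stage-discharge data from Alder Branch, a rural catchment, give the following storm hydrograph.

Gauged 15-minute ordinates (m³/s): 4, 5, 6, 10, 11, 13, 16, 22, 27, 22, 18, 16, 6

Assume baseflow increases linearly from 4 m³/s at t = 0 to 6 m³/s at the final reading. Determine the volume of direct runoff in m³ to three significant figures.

Direct-runoff ordinates (Q − Q_b): 0.00, 0.83, 1.67, 5.50, 6.33, 8.17, 11.00, 16.83, 21.67, 16.50, 12.33, 10.17, 0.00 m³/s.
ΣQ_DR = 111.0 m³/s.
With Δt = 0.25 h = 900 s, V = ΣQ_DR · Δt = 111.0 × 900 = 99900 m³.

V ≈ 99900 m³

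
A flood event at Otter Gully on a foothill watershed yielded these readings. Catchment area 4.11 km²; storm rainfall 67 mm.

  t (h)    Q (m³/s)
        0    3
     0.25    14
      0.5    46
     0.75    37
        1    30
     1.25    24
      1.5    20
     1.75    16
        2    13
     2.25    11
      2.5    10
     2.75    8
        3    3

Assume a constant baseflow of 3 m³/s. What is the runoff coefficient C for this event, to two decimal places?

C ≈ 0.64

ΣQ_DR = 196.0 m³/s; V = ΣQ_DR·Δt = 1.764 × 10^5 m³.
Runoff depth d = V / A = 42.92 mm.
C = d / P = 42.92 / 67 = 0.64.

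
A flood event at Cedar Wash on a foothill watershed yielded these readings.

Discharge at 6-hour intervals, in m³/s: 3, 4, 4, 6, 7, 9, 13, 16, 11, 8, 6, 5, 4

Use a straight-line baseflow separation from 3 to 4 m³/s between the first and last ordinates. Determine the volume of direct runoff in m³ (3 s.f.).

V ≈ 1.09 × 10^6 m³

Direct-runoff ordinates (Q − Q_b): 0.00, 0.92, 0.83, 2.75, 3.67, 5.58, 9.50, 12.42, 7.33, 4.25, 2.17, 1.08, 0.00 m³/s.
ΣQ_DR = 50.50 m³/s.
With Δt = 6 h = 21600 s, V = ΣQ_DR · Δt = 50.50 × 21600 = 1.09 × 10^6 m³.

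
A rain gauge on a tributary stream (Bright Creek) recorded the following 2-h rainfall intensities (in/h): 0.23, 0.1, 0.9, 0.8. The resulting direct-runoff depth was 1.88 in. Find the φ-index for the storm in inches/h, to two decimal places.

Only the 2 blocks with intensity above φ contribute runoff: 0.9, 0.8 in/h.
Σ(I−φ)·Δt = d  ⇒  (0.9+0.8 − 2φ)·2 = 1.88
φ = (1.700 − 1.88/2) / 2 = 0.38 in/h.

φ ≈ 0.38 in/h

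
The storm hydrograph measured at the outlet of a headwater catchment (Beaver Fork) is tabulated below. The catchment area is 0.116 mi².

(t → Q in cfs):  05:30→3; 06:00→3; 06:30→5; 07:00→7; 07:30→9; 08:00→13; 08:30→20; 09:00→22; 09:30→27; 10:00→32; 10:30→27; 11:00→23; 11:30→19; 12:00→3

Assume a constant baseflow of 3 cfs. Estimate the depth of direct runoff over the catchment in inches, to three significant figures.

Direct runoff: 0.0, 0.0, 2.0, 4.0, 6.0, 10.0, 17.0, 19.0, 24.0, 29.0, 24.0, 20.0, 16.0, 0.0 cfs; ΣQ_DR = 171.0 cfs.
V = ΣQ_DR · Δt = 171.0 × 1800 s = 3.078 × 10^5 ft³.
Over A = 0.116 mi², depth = V / A = 1.14 in.

d ≈ 1.14 in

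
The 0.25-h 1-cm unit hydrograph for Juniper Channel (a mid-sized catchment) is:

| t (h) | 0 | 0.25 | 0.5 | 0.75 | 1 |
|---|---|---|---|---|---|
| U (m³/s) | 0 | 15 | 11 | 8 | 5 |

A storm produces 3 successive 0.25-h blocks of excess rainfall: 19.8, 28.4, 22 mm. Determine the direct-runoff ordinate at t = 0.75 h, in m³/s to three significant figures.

By discrete convolution, Q_j = Σ (P_i / 10 mm) · U_{j−i}.
At t = 0.75 h (j=3): Q = (19.8/10)·8 + (28.4/10)·11 + (22/10)·15 = 80.1 m³/s.

Q ≈ 80.1 m³/s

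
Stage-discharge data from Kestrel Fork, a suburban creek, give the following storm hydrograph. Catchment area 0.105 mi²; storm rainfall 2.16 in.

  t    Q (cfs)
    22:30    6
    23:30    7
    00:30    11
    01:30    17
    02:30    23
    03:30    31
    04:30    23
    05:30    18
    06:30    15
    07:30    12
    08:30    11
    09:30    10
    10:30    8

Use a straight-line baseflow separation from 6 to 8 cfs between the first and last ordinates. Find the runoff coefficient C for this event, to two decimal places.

C ≈ 0.69

ΣQ_DR = 101.0 cfs; V = ΣQ_DR·Δt = 3.636 × 10^5 ft³.
Runoff depth d = V / A = 1.491 in.
C = d / P = 1.491 / 2.16 = 0.69.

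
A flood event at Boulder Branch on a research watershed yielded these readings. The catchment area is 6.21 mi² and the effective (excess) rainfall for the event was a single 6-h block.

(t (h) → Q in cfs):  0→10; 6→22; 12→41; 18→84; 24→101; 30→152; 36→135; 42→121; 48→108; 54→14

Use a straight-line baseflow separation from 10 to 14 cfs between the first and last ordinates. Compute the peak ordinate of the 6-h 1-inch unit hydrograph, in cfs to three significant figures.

U_p ≈ 140 cfs

Direct runoff: 0.00, 11.56, 30.11, 72.67, 89.22, 139.78, 122.33, 107.89, 94.44, 0.00 cfs; ΣQ_DR = 668.0 cfs, peak = 139.78 cfs.
Runoff depth d = ΣQ_DR·Δt / A = 668.0 × 21600 / (6.21 mi²) = 1.000 in.
The 1-inch UH is the DRH scaled by (1 in)/d, so U_p = 139.78 × 1/1.000 = 140 cfs.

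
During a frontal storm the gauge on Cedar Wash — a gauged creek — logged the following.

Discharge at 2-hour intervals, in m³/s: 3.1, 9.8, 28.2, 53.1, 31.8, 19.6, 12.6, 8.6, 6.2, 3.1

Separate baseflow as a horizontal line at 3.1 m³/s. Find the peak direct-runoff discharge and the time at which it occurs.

Q_p = 50.0 m³/s at t = 6 h

Subtracting baseflow gives direct-runoff ordinates: 0.0, 6.7, 25.1, 50.0, 28.7, 16.5, 9.5, 5.5, 3.1, 0.0 m³/s.
The maximum is 50.0 m³/s, occurring at the reading for t = 6 h.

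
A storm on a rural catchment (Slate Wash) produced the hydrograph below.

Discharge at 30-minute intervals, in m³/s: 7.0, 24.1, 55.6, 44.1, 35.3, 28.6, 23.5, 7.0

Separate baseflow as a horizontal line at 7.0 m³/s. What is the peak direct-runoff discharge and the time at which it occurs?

Subtracting baseflow gives direct-runoff ordinates: 0.0, 17.1, 48.6, 37.1, 28.3, 21.6, 16.5, 0.0 m³/s.
The maximum is 48.6 m³/s, occurring at the reading for t = 1 h.

Q_p = 48.6 m³/s at t = 1 h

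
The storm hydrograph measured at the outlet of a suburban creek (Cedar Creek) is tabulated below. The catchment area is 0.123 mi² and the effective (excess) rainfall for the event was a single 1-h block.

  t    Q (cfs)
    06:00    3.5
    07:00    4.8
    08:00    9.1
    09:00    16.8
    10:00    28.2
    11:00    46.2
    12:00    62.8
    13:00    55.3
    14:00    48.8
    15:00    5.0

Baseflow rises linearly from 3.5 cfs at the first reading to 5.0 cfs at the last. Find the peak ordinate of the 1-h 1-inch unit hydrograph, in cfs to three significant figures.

U_p ≈ 19.4 cfs

Direct runoff: 0.00, 1.13, 5.27, 12.80, 24.03, 41.87, 58.30, 50.63, 43.97, 0.00 cfs; ΣQ_DR = 238.0 cfs, peak = 58.30 cfs.
Runoff depth d = ΣQ_DR·Δt / A = 238.0 × 3600 / (0.123 mi²) = 2.998 in.
The 1-inch UH is the DRH scaled by (1 in)/d, so U_p = 58.30 × 1/2.998 = 19.4 cfs.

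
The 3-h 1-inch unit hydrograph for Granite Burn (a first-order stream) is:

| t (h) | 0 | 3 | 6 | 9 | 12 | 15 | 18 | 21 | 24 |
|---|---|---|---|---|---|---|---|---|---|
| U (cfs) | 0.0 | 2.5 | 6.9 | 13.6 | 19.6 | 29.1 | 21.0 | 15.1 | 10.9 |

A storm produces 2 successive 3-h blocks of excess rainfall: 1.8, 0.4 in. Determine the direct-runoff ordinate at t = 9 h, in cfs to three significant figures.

Q ≈ 27.2 cfs

By discrete convolution, Q_j = Σ (P_i / 1 in) · U_{j−i}.
At t = 9 h (j=3): Q = (1.8/1)·13.6 + (0.4/1)·6.9 = 27.2 cfs.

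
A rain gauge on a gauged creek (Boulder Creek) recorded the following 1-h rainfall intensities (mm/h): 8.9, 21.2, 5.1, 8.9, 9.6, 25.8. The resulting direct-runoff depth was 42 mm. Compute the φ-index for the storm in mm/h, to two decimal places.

φ ≈ 6.48 mm/h

Only the 5 blocks with intensity above φ contribute runoff: 8.9, 21.2, 8.9, 9.6, 25.8 mm/h.
Σ(I−φ)·Δt = d  ⇒  (8.9+21.2+8.9+9.6+25.8 − 5φ)·1 = 42
φ = (74.40 − 42/1) / 5 = 6.48 mm/h.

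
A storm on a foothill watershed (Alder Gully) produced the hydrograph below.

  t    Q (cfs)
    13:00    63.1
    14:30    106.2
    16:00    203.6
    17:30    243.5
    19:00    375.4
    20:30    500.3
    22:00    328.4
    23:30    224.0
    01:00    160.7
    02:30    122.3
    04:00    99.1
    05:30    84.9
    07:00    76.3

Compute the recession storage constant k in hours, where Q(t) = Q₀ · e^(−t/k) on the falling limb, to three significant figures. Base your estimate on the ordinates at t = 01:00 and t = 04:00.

On the falling limb, Q drops from 160.7 to 99.1 cfs between t = 01:00 and t = 04:00 (Δt = 3 h).
k = −Δt / ln(Q₂/Q₁) = −3 / ln(99.1/160.7) = 6.21 h.

k ≈ 6.21 h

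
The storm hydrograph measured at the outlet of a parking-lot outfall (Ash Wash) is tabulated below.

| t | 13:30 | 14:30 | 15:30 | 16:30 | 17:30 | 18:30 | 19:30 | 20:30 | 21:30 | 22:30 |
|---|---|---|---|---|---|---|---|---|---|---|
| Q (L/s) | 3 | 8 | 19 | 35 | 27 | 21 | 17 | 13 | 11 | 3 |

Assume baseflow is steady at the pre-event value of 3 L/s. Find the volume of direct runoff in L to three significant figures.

Direct-runoff ordinates (Q − Q_b): 0.0, 5.0, 16.0, 32.0, 24.0, 18.0, 14.0, 10.0, 8.0, 0.0 L/s.
ΣQ_DR = 127.0 L/s.
With Δt = 1 h = 3600 s, V = ΣQ_DR · Δt = 127.0 × 3600 = 4.57 × 10^5 L.

V ≈ 4.57 × 10^5 L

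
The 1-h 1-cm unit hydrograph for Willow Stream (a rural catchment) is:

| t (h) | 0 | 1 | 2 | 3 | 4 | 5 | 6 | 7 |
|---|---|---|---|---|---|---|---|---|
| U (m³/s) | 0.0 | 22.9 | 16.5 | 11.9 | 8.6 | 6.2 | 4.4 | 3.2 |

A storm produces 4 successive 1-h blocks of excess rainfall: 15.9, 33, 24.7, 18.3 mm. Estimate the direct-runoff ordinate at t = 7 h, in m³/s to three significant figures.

By discrete convolution, Q_j = Σ (P_i / 10 mm) · U_{j−i}.
At t = 7 h (j=7): Q = (15.9/10)·3.2 + (33/10)·4.4 + (24.7/10)·6.2 + (18.3/10)·8.6 = 50.7 m³/s.

Q ≈ 50.7 m³/s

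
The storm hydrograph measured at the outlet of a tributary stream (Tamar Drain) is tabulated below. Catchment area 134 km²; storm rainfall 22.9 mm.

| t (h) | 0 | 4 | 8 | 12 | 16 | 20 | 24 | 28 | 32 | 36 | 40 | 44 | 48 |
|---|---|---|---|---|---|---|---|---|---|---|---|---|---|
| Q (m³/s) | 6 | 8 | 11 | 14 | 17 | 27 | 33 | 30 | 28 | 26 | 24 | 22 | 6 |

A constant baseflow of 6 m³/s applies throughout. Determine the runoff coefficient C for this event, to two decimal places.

C ≈ 0.82

ΣQ_DR = 174.0 m³/s; V = ΣQ_DR·Δt = 2.506 × 10^6 m³.
Runoff depth d = V / A = 18.70 mm.
C = d / P = 18.70 / 22.9 = 0.82.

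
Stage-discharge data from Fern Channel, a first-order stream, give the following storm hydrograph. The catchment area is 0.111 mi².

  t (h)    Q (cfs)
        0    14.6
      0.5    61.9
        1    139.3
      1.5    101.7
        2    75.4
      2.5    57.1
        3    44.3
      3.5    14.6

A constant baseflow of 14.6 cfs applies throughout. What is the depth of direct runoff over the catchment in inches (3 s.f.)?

d ≈ 2.74 in

Direct runoff: 0.0, 47.3, 124.7, 87.1, 60.8, 42.5, 29.7, 0.0 cfs; ΣQ_DR = 392.1 cfs.
V = ΣQ_DR · Δt = 392.1 × 1800 s = 7.058 × 10^5 ft³.
Over A = 0.111 mi², depth = V / A = 2.74 in.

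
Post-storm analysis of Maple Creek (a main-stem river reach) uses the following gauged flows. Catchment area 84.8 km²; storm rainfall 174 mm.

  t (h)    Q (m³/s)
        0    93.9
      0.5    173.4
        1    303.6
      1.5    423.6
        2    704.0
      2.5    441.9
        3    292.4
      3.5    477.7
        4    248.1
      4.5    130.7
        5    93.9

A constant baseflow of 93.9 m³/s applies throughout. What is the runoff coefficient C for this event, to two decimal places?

C ≈ 0.29

ΣQ_DR = 2350 m³/s; V = ΣQ_DR·Δt = 4.231 × 10^6 m³.
Runoff depth d = V / A = 49.89 mm.
C = d / P = 49.89 / 174 = 0.29.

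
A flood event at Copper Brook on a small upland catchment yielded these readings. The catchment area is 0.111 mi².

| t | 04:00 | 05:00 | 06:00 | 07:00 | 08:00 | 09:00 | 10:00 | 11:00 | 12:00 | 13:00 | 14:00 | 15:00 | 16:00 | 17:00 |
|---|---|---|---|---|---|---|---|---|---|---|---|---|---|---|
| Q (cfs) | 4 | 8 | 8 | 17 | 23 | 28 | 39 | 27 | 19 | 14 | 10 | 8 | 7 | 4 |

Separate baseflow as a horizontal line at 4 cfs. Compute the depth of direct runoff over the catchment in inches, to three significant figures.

d ≈ 2.23 in

Direct runoff: 0.0, 4.0, 4.0, 13.0, 19.0, 24.0, 35.0, 23.0, 15.0, 10.0, 6.0, 4.0, 3.0, 0.0 cfs; ΣQ_DR = 160.0 cfs.
V = ΣQ_DR · Δt = 160.0 × 3600 s = 5.760 × 10^5 ft³.
Over A = 0.111 mi², depth = V / A = 2.23 in.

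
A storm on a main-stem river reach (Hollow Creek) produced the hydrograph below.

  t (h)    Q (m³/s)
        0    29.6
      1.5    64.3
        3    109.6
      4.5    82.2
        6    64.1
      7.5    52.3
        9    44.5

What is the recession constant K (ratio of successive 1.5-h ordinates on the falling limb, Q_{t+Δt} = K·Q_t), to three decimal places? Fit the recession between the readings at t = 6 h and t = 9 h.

Using the recession-limb readings at t = 6 h and t = 9 h: Q falls from 64.1 to 44.5 m³/s over 2 intervals.
K = (Q₂/Q₁)^(1/2) = (44.5/64.1)^(1/2) = 0.833.

K ≈ 0.833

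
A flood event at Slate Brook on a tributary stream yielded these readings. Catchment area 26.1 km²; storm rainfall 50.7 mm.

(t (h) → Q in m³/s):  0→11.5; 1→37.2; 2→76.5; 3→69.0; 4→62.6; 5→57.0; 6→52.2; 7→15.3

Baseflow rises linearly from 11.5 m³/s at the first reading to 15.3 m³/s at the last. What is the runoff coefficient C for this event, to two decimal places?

C ≈ 0.75

ΣQ_DR = 274.1 m³/s; V = ΣQ_DR·Δt = 9.868 × 10^5 m³.
Runoff depth d = V / A = 37.81 mm.
C = d / P = 37.81 / 50.7 = 0.75.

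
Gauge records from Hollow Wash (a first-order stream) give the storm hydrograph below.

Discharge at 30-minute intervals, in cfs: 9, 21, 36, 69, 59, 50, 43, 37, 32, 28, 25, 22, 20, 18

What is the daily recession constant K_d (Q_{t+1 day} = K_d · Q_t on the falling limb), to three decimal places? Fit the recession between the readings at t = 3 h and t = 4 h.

Between t = 3 h and t = 4 h the flow falls from 43 to 32 cfs over 2×0.5 h = 1 h.
Per-interval ratio K = (32/43)^(1/2) = 0.8627; K_d = K^(24/0.5) = 0.001.

K_d ≈ 0.001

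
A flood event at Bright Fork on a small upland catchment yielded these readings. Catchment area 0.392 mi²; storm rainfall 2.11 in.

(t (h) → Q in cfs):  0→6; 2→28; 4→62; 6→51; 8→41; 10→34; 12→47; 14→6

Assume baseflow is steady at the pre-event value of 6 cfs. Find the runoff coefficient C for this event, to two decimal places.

C ≈ 0.85

ΣQ_DR = 227.0 cfs; V = ΣQ_DR·Δt = 1.634 × 10^6 ft³.
Runoff depth d = V / A = 1.795 in.
C = d / P = 1.795 / 2.11 = 0.85.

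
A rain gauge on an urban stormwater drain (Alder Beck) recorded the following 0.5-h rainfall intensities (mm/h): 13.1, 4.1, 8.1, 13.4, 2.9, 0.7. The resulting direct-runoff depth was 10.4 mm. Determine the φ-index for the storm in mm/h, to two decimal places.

φ ≈ 4.60 mm/h

Only the 3 blocks with intensity above φ contribute runoff: 13.1, 8.1, 13.4 mm/h.
Σ(I−φ)·Δt = d  ⇒  (13.1+8.1+13.4 − 3φ)·0.5 = 10.4
φ = (34.60 − 10.4/0.5) / 3 = 4.60 mm/h.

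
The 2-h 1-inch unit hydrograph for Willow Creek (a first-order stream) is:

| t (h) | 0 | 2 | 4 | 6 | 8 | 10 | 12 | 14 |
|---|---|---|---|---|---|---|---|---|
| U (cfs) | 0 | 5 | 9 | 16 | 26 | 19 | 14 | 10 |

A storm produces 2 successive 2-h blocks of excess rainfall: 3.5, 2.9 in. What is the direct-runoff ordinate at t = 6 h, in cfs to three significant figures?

By discrete convolution, Q_j = Σ (P_i / 1 in) · U_{j−i}.
At t = 6 h (j=3): Q = (3.5/1)·16 + (2.9/1)·9 = 82.1 cfs.

Q ≈ 82.1 cfs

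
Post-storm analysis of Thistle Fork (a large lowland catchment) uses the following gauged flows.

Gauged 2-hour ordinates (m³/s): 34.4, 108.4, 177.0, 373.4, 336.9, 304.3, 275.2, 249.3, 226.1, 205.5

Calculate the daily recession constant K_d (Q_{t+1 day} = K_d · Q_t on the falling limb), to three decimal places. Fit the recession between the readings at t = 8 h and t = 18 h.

Between t = 8 h and t = 18 h the flow falls from 336.9 to 205.5 m³/s over 5×2 h = 10 h.
Per-interval ratio K = (205.5/336.9)^(1/5) = 0.9059; K_d = K^(24/2) = 0.305.

K_d ≈ 0.305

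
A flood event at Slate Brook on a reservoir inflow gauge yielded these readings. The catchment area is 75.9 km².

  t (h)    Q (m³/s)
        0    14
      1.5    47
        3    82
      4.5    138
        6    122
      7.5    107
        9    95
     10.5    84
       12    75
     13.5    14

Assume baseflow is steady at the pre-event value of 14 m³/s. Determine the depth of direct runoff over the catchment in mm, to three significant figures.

d ≈ 45.4 mm

Direct runoff: 0.0, 33.0, 68.0, 124.0, 108.0, 93.0, 81.0, 70.0, 61.0, 0.0 m³/s; ΣQ_DR = 638.0 m³/s.
V = ΣQ_DR · Δt = 638.0 × 5400 s = 3.445 × 10^6 m³.
Over A = 75.9 km², depth = V / A = 45.4 mm.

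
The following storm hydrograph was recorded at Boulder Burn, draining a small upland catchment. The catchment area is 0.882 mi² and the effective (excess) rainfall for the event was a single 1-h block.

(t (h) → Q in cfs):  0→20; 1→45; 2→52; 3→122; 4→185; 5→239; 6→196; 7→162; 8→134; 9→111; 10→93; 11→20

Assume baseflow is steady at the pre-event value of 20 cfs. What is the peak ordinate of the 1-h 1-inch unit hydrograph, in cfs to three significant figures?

U_p ≈ 109 cfs

Direct runoff: 0.0, 25.0, 32.0, 102.0, 165.0, 219.0, 176.0, 142.0, 114.0, 91.0, 73.0, 0.0 cfs; ΣQ_DR = 1139 cfs, peak = 219.0 cfs.
Runoff depth d = ΣQ_DR·Δt / A = 1139 × 3600 / (0.882 mi²) = 2.001 in.
The 1-inch UH is the DRH scaled by (1 in)/d, so U_p = 219.0 × 1/2.001 = 109 cfs.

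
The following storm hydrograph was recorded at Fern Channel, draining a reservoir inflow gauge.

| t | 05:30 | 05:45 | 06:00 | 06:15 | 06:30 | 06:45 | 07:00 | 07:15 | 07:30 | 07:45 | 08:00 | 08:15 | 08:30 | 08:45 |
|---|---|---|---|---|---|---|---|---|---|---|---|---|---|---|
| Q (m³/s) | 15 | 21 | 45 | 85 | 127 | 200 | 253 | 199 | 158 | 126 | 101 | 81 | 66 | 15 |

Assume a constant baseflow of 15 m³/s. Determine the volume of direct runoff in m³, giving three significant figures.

Direct-runoff ordinates (Q − Q_b): 0.0, 6.0, 30.0, 70.0, 112.0, 185.0, 238.0, 184.0, 143.0, 111.0, 86.0, 66.0, 51.0, 0.0 m³/s.
ΣQ_DR = 1282 m³/s.
With Δt = 0.25 h = 900 s, V = ΣQ_DR · Δt = 1282 × 900 = 1.15 × 10^6 m³.

V ≈ 1.15 × 10^6 m³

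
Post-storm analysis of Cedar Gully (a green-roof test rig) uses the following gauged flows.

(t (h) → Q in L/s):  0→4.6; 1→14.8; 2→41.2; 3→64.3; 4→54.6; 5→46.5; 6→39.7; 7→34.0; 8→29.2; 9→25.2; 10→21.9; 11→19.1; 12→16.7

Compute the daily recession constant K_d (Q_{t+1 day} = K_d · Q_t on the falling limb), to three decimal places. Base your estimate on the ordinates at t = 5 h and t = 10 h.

K_d ≈ 0.027

Between t = 5 h and t = 10 h the flow falls from 46.5 to 21.9 L/s over 5×1 h = 5 h.
Per-interval ratio K = (21.9/46.5)^(1/5) = 0.8602; K_d = K^(24/1) = 0.027.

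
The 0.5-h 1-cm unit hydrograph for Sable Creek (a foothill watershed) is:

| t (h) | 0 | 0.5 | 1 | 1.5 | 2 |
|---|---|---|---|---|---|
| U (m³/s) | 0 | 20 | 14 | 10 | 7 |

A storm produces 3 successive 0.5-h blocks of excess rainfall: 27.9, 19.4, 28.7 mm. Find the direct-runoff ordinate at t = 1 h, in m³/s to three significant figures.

By discrete convolution, Q_j = Σ (P_i / 10 mm) · U_{j−i}.
At t = 1 h (j=2): Q = (27.9/10)·14 + (19.4/10)·20 + (28.7/10)·0 = 77.9 m³/s.

Q ≈ 77.9 m³/s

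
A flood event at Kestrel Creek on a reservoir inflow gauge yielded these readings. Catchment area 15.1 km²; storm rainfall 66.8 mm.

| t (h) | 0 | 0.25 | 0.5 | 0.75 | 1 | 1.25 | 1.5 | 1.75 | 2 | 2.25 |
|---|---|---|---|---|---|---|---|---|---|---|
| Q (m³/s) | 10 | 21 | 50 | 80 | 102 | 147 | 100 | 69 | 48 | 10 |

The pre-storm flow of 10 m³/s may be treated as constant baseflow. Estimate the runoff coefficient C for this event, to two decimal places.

C ≈ 0.48

ΣQ_DR = 537.0 m³/s; V = ΣQ_DR·Δt = 4.833 × 10^5 m³.
Runoff depth d = V / A = 32.01 mm.
C = d / P = 32.01 / 66.8 = 0.48.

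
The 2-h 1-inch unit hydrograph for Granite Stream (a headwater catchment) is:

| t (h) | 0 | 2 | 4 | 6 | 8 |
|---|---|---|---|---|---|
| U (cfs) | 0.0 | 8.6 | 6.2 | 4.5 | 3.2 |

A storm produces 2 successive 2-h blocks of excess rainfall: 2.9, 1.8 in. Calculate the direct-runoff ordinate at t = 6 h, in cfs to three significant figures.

Q ≈ 24.2 cfs

By discrete convolution, Q_j = Σ (P_i / 1 in) · U_{j−i}.
At t = 6 h (j=3): Q = (2.9/1)·4.5 + (1.8/1)·6.2 = 24.2 cfs.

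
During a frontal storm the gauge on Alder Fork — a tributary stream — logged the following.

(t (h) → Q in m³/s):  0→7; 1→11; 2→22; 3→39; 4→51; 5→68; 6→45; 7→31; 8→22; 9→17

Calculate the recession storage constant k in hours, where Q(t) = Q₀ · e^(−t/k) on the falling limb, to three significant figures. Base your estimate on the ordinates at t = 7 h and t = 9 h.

k ≈ 3.33 h

On the falling limb, Q drops from 31 to 17 m³/s between t = 7 h and t = 9 h (Δt = 2 h).
k = −Δt / ln(Q₂/Q₁) = −2 / ln(17/31) = 3.33 h.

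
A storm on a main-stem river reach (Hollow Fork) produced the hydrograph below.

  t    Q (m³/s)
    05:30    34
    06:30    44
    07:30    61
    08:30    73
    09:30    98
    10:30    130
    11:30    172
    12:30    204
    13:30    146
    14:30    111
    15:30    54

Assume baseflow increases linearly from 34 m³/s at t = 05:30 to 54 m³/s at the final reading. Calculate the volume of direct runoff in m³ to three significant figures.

V ≈ 2.31 × 10^6 m³

Direct-runoff ordinates (Q − Q_b): 0.00, 8.00, 23.00, 33.00, 56.00, 86.00, 126.00, 156.00, 96.00, 59.00, 0.00 m³/s.
ΣQ_DR = 643.0 m³/s.
With Δt = 1 h = 3600 s, V = ΣQ_DR · Δt = 643.0 × 3600 = 2.31 × 10^6 m³.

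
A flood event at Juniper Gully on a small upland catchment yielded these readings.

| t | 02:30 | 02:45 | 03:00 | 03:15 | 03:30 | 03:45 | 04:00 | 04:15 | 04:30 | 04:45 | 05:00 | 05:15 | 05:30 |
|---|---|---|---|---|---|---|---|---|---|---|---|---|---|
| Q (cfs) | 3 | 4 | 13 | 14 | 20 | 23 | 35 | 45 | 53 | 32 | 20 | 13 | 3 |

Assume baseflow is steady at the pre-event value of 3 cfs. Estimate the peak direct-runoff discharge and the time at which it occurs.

Subtracting baseflow gives direct-runoff ordinates: 0.0, 1.0, 10.0, 11.0, 17.0, 20.0, 32.0, 42.0, 50.0, 29.0, 17.0, 10.0, 0.0 cfs.
The maximum is 50.0 cfs, occurring at the reading for t = 04:30.

Q_p = 50.0 cfs at t = 04:30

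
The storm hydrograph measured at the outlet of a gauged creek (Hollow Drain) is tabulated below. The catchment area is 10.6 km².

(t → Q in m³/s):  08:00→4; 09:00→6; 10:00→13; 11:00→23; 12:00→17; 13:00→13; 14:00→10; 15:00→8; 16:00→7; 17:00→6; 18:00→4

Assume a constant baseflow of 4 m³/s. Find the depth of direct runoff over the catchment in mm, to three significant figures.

d ≈ 22.8 mm

Direct runoff: 0.0, 2.0, 9.0, 19.0, 13.0, 9.0, 6.0, 4.0, 3.0, 2.0, 0.0 m³/s; ΣQ_DR = 67.00 m³/s.
V = ΣQ_DR · Δt = 67.00 × 3600 s = 2.412 × 10^5 m³.
Over A = 10.6 km², depth = V / A = 22.8 mm.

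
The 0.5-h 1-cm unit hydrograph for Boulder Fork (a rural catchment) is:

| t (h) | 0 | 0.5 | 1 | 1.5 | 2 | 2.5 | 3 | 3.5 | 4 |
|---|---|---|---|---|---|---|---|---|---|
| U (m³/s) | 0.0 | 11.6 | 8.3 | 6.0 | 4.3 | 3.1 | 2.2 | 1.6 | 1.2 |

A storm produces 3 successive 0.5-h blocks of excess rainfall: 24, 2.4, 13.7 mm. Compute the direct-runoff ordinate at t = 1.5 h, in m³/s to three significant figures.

By discrete convolution, Q_j = Σ (P_i / 10 mm) · U_{j−i}.
At t = 1.5 h (j=3): Q = (24/10)·6.0 + (2.4/10)·8.3 + (13.7/10)·11.6 = 32.3 m³/s.

Q ≈ 32.3 m³/s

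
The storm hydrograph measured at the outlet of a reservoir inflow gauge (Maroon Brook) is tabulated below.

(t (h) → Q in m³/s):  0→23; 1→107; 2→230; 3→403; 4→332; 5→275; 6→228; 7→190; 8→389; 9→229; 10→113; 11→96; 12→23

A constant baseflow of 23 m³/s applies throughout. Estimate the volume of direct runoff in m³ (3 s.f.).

Direct-runoff ordinates (Q − Q_b): 0.0, 84.0, 207.0, 380.0, 309.0, 252.0, 205.0, 167.0, 366.0, 206.0, 90.0, 73.0, 0.0 m³/s.
ΣQ_DR = 2339 m³/s.
With Δt = 1 h = 3600 s, V = ΣQ_DR · Δt = 2339 × 3600 = 8.42 × 10^6 m³.

V ≈ 8.42 × 10^6 m³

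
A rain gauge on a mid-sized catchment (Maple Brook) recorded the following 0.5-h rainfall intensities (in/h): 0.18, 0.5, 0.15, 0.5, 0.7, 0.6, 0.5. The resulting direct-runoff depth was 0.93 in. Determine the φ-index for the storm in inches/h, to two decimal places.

Only the 5 blocks with intensity above φ contribute runoff: 0.5, 0.5, 0.7, 0.6, 0.5 in/h.
Σ(I−φ)·Δt = d  ⇒  (0.5+0.5+0.7+0.6+0.5 − 5φ)·0.5 = 0.93
φ = (2.800 − 0.93/0.5) / 5 = 0.19 in/h.

φ ≈ 0.19 in/h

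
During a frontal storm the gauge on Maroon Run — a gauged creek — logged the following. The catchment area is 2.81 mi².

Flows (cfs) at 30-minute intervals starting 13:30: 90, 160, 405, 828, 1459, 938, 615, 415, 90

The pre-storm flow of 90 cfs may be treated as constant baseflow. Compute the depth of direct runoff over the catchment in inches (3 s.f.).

d ≈ 1.16 in

Direct runoff: 0.0, 70.0, 315.0, 738.0, 1369.0, 848.0, 525.0, 325.0, 0.0 cfs; ΣQ_DR = 4190 cfs.
V = ΣQ_DR · Δt = 4190 × 1800 s = 7.542 × 10^6 ft³.
Over A = 2.81 mi², depth = V / A = 1.16 in.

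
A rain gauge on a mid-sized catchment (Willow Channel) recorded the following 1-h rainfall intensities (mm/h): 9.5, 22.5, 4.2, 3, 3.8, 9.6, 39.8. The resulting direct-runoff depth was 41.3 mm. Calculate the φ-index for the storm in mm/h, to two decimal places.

Only the 2 blocks with intensity above φ contribute runoff: 22.5, 39.8 mm/h.
Σ(I−φ)·Δt = d  ⇒  (22.5+39.8 − 2φ)·1 = 41.3
φ = (62.30 − 41.3/1) / 2 = 10.50 mm/h.

φ ≈ 10.50 mm/h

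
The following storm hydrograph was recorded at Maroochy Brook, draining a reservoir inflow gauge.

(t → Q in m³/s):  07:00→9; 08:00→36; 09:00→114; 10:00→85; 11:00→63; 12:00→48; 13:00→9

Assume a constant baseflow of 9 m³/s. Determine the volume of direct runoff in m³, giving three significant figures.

V ≈ 1.08 × 10^6 m³

Direct-runoff ordinates (Q − Q_b): 0.0, 27.0, 105.0, 76.0, 54.0, 39.0, 0.0 m³/s.
ΣQ_DR = 301.0 m³/s.
With Δt = 1 h = 3600 s, V = ΣQ_DR · Δt = 301.0 × 3600 = 1.08 × 10^6 m³.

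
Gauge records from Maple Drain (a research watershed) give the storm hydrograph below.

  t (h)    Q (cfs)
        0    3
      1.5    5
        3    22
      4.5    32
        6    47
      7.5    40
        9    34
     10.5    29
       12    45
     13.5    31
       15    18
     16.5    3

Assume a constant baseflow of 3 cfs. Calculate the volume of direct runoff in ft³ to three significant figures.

V ≈ 1.47 × 10^6 ft³

Direct-runoff ordinates (Q − Q_b): 0.0, 2.0, 19.0, 29.0, 44.0, 37.0, 31.0, 26.0, 42.0, 28.0, 15.0, 0.0 cfs.
ΣQ_DR = 273.0 cfs.
With Δt = 1.5 h = 5400 s, V = ΣQ_DR · Δt = 273.0 × 5400 = 1.47 × 10^6 ft³.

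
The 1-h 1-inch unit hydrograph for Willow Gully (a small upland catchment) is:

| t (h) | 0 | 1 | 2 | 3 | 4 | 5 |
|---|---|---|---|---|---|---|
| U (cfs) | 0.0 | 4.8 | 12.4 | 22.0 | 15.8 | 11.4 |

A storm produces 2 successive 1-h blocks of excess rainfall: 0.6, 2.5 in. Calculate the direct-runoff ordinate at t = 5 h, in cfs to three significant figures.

By discrete convolution, Q_j = Σ (P_i / 1 in) · U_{j−i}.
At t = 5 h (j=5): Q = (0.6/1)·11.4 + (2.5/1)·15.8 = 46.3 cfs.

Q ≈ 46.3 cfs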